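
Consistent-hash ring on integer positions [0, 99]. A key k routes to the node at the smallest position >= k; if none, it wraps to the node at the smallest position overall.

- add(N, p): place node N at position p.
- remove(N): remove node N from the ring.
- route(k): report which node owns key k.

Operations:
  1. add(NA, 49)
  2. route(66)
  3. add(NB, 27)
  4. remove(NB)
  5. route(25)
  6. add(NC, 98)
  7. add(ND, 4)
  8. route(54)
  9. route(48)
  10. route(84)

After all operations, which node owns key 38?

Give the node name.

Op 1: add NA@49 -> ring=[49:NA]
Op 2: route key 66: none >= 66, wrap to smallest pos 49 -> NA
Op 3: add NB@27 -> ring=[27:NB,49:NA]
Op 4: remove NB -> ring=[49:NA]
Op 5: route key 25: smallest pos >= 25 is 49 -> NA
Op 6: add NC@98 -> ring=[49:NA,98:NC]
Op 7: add ND@4 -> ring=[4:ND,49:NA,98:NC]
Op 8: route key 54: smallest pos >= 54 is 98 -> NC
Op 9: route key 48: smallest pos >= 48 is 49 -> NA
Op 10: route key 84: smallest pos >= 84 is 98 -> NC
Final route key 38: smallest pos >= 38 is 49 -> NA

Answer: NA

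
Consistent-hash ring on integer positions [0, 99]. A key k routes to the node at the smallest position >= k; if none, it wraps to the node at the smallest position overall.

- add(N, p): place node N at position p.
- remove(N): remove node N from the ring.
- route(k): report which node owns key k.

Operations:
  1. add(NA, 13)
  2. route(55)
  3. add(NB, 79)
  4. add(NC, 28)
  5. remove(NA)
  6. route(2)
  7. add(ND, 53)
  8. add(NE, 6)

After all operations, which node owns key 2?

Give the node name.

Op 1: add NA@13 -> ring=[13:NA]
Op 2: route key 55: none >= 55, wrap to smallest pos 13 -> NA
Op 3: add NB@79 -> ring=[13:NA,79:NB]
Op 4: add NC@28 -> ring=[13:NA,28:NC,79:NB]
Op 5: remove NA -> ring=[28:NC,79:NB]
Op 6: route key 2: smallest pos >= 2 is 28 -> NC
Op 7: add ND@53 -> ring=[28:NC,53:ND,79:NB]
Op 8: add NE@6 -> ring=[6:NE,28:NC,53:ND,79:NB]
Final route key 2: smallest pos >= 2 is 6 -> NE

Answer: NE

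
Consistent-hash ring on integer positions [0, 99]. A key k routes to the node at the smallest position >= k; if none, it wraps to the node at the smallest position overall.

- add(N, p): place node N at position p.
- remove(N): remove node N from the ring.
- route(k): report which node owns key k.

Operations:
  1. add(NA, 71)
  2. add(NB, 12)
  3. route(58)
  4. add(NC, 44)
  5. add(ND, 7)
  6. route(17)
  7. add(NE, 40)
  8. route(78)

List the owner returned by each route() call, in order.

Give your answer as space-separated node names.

Answer: NA NC ND

Derivation:
Op 1: add NA@71 -> ring=[71:NA]
Op 2: add NB@12 -> ring=[12:NB,71:NA]
Op 3: route key 58: smallest pos >= 58 is 71 -> NA
Op 4: add NC@44 -> ring=[12:NB,44:NC,71:NA]
Op 5: add ND@7 -> ring=[7:ND,12:NB,44:NC,71:NA]
Op 6: route key 17: smallest pos >= 17 is 44 -> NC
Op 7: add NE@40 -> ring=[7:ND,12:NB,40:NE,44:NC,71:NA]
Op 8: route key 78: none >= 78, wrap to smallest pos 7 -> ND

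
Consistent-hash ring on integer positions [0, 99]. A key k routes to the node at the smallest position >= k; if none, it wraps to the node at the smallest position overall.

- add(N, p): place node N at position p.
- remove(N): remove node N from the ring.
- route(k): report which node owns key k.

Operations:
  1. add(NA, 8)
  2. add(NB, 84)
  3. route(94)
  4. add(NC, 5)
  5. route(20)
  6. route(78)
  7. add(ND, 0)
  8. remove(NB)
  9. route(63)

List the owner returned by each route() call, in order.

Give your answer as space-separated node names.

Answer: NA NB NB ND

Derivation:
Op 1: add NA@8 -> ring=[8:NA]
Op 2: add NB@84 -> ring=[8:NA,84:NB]
Op 3: route key 94: none >= 94, wrap to smallest pos 8 -> NA
Op 4: add NC@5 -> ring=[5:NC,8:NA,84:NB]
Op 5: route key 20: smallest pos >= 20 is 84 -> NB
Op 6: route key 78: smallest pos >= 78 is 84 -> NB
Op 7: add ND@0 -> ring=[0:ND,5:NC,8:NA,84:NB]
Op 8: remove NB -> ring=[0:ND,5:NC,8:NA]
Op 9: route key 63: none >= 63, wrap to smallest pos 0 -> ND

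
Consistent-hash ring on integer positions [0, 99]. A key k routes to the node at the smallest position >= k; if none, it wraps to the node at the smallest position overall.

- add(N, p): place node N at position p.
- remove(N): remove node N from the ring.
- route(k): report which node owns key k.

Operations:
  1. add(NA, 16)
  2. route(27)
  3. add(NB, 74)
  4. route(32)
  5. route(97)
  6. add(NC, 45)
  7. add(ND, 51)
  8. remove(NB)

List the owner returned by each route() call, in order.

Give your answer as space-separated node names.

Answer: NA NB NA

Derivation:
Op 1: add NA@16 -> ring=[16:NA]
Op 2: route key 27: none >= 27, wrap to smallest pos 16 -> NA
Op 3: add NB@74 -> ring=[16:NA,74:NB]
Op 4: route key 32: smallest pos >= 32 is 74 -> NB
Op 5: route key 97: none >= 97, wrap to smallest pos 16 -> NA
Op 6: add NC@45 -> ring=[16:NA,45:NC,74:NB]
Op 7: add ND@51 -> ring=[16:NA,45:NC,51:ND,74:NB]
Op 8: remove NB -> ring=[16:NA,45:NC,51:ND]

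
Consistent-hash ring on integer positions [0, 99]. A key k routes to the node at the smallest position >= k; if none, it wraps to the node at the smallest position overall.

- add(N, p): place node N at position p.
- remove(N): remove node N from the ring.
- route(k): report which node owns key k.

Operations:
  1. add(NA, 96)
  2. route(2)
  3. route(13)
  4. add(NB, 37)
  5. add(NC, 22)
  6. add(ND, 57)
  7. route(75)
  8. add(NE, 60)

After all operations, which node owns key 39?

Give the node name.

Answer: ND

Derivation:
Op 1: add NA@96 -> ring=[96:NA]
Op 2: route key 2: smallest pos >= 2 is 96 -> NA
Op 3: route key 13: smallest pos >= 13 is 96 -> NA
Op 4: add NB@37 -> ring=[37:NB,96:NA]
Op 5: add NC@22 -> ring=[22:NC,37:NB,96:NA]
Op 6: add ND@57 -> ring=[22:NC,37:NB,57:ND,96:NA]
Op 7: route key 75: smallest pos >= 75 is 96 -> NA
Op 8: add NE@60 -> ring=[22:NC,37:NB,57:ND,60:NE,96:NA]
Final route key 39: smallest pos >= 39 is 57 -> ND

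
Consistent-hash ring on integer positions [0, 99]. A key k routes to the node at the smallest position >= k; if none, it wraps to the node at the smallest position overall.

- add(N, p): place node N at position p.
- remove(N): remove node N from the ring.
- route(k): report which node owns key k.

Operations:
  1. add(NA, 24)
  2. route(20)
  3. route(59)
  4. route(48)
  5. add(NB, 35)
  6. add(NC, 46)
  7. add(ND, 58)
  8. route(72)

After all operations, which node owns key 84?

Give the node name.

Answer: NA

Derivation:
Op 1: add NA@24 -> ring=[24:NA]
Op 2: route key 20: smallest pos >= 20 is 24 -> NA
Op 3: route key 59: none >= 59, wrap to smallest pos 24 -> NA
Op 4: route key 48: none >= 48, wrap to smallest pos 24 -> NA
Op 5: add NB@35 -> ring=[24:NA,35:NB]
Op 6: add NC@46 -> ring=[24:NA,35:NB,46:NC]
Op 7: add ND@58 -> ring=[24:NA,35:NB,46:NC,58:ND]
Op 8: route key 72: none >= 72, wrap to smallest pos 24 -> NA
Final route key 84: none >= 84, wrap to smallest pos 24 -> NA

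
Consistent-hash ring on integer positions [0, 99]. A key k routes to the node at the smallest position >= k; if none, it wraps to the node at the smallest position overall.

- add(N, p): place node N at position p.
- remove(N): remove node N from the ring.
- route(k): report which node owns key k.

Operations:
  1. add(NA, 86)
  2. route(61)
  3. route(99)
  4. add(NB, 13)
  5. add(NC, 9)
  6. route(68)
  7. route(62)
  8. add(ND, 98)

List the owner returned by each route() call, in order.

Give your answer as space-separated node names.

Op 1: add NA@86 -> ring=[86:NA]
Op 2: route key 61: smallest pos >= 61 is 86 -> NA
Op 3: route key 99: none >= 99, wrap to smallest pos 86 -> NA
Op 4: add NB@13 -> ring=[13:NB,86:NA]
Op 5: add NC@9 -> ring=[9:NC,13:NB,86:NA]
Op 6: route key 68: smallest pos >= 68 is 86 -> NA
Op 7: route key 62: smallest pos >= 62 is 86 -> NA
Op 8: add ND@98 -> ring=[9:NC,13:NB,86:NA,98:ND]

Answer: NA NA NA NA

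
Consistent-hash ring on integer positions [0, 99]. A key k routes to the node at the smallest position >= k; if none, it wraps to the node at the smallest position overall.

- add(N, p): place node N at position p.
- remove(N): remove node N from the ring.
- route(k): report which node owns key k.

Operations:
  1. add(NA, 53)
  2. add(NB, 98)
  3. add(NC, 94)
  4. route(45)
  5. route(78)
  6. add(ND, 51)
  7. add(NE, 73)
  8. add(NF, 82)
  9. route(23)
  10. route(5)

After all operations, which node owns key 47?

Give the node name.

Answer: ND

Derivation:
Op 1: add NA@53 -> ring=[53:NA]
Op 2: add NB@98 -> ring=[53:NA,98:NB]
Op 3: add NC@94 -> ring=[53:NA,94:NC,98:NB]
Op 4: route key 45: smallest pos >= 45 is 53 -> NA
Op 5: route key 78: smallest pos >= 78 is 94 -> NC
Op 6: add ND@51 -> ring=[51:ND,53:NA,94:NC,98:NB]
Op 7: add NE@73 -> ring=[51:ND,53:NA,73:NE,94:NC,98:NB]
Op 8: add NF@82 -> ring=[51:ND,53:NA,73:NE,82:NF,94:NC,98:NB]
Op 9: route key 23: smallest pos >= 23 is 51 -> ND
Op 10: route key 5: smallest pos >= 5 is 51 -> ND
Final route key 47: smallest pos >= 47 is 51 -> ND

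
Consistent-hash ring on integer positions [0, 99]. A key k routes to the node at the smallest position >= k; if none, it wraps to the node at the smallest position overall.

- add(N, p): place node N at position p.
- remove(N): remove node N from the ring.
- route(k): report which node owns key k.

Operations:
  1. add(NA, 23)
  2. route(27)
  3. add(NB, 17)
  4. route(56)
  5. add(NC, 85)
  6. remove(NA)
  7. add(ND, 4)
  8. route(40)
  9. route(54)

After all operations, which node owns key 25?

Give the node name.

Answer: NC

Derivation:
Op 1: add NA@23 -> ring=[23:NA]
Op 2: route key 27: none >= 27, wrap to smallest pos 23 -> NA
Op 3: add NB@17 -> ring=[17:NB,23:NA]
Op 4: route key 56: none >= 56, wrap to smallest pos 17 -> NB
Op 5: add NC@85 -> ring=[17:NB,23:NA,85:NC]
Op 6: remove NA -> ring=[17:NB,85:NC]
Op 7: add ND@4 -> ring=[4:ND,17:NB,85:NC]
Op 8: route key 40: smallest pos >= 40 is 85 -> NC
Op 9: route key 54: smallest pos >= 54 is 85 -> NC
Final route key 25: smallest pos >= 25 is 85 -> NC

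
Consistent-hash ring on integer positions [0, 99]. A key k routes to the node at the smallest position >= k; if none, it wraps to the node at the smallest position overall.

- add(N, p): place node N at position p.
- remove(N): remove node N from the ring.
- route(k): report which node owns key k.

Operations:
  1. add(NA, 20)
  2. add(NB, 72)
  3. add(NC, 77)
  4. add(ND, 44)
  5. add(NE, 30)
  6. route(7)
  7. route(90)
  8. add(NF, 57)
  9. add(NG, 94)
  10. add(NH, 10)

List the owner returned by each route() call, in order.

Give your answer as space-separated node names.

Answer: NA NA

Derivation:
Op 1: add NA@20 -> ring=[20:NA]
Op 2: add NB@72 -> ring=[20:NA,72:NB]
Op 3: add NC@77 -> ring=[20:NA,72:NB,77:NC]
Op 4: add ND@44 -> ring=[20:NA,44:ND,72:NB,77:NC]
Op 5: add NE@30 -> ring=[20:NA,30:NE,44:ND,72:NB,77:NC]
Op 6: route key 7: smallest pos >= 7 is 20 -> NA
Op 7: route key 90: none >= 90, wrap to smallest pos 20 -> NA
Op 8: add NF@57 -> ring=[20:NA,30:NE,44:ND,57:NF,72:NB,77:NC]
Op 9: add NG@94 -> ring=[20:NA,30:NE,44:ND,57:NF,72:NB,77:NC,94:NG]
Op 10: add NH@10 -> ring=[10:NH,20:NA,30:NE,44:ND,57:NF,72:NB,77:NC,94:NG]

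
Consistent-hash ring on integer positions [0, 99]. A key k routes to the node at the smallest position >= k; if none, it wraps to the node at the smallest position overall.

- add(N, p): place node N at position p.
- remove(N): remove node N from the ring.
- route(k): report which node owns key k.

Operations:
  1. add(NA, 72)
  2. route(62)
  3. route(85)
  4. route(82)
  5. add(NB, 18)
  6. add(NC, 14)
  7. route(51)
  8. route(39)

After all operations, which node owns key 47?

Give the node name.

Op 1: add NA@72 -> ring=[72:NA]
Op 2: route key 62: smallest pos >= 62 is 72 -> NA
Op 3: route key 85: none >= 85, wrap to smallest pos 72 -> NA
Op 4: route key 82: none >= 82, wrap to smallest pos 72 -> NA
Op 5: add NB@18 -> ring=[18:NB,72:NA]
Op 6: add NC@14 -> ring=[14:NC,18:NB,72:NA]
Op 7: route key 51: smallest pos >= 51 is 72 -> NA
Op 8: route key 39: smallest pos >= 39 is 72 -> NA
Final route key 47: smallest pos >= 47 is 72 -> NA

Answer: NA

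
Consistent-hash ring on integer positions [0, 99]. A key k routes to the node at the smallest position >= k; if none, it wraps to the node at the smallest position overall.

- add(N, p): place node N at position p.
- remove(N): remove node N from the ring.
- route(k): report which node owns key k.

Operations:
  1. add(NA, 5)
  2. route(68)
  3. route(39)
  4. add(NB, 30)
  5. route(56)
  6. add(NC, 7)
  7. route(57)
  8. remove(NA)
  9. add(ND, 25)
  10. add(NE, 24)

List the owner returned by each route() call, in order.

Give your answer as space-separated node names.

Answer: NA NA NA NA

Derivation:
Op 1: add NA@5 -> ring=[5:NA]
Op 2: route key 68: none >= 68, wrap to smallest pos 5 -> NA
Op 3: route key 39: none >= 39, wrap to smallest pos 5 -> NA
Op 4: add NB@30 -> ring=[5:NA,30:NB]
Op 5: route key 56: none >= 56, wrap to smallest pos 5 -> NA
Op 6: add NC@7 -> ring=[5:NA,7:NC,30:NB]
Op 7: route key 57: none >= 57, wrap to smallest pos 5 -> NA
Op 8: remove NA -> ring=[7:NC,30:NB]
Op 9: add ND@25 -> ring=[7:NC,25:ND,30:NB]
Op 10: add NE@24 -> ring=[7:NC,24:NE,25:ND,30:NB]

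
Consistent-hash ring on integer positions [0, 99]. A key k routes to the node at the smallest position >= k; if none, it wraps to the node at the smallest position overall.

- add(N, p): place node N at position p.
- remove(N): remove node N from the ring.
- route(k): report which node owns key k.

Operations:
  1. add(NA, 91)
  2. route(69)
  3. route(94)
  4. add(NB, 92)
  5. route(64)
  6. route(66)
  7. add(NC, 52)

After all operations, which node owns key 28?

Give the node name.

Op 1: add NA@91 -> ring=[91:NA]
Op 2: route key 69: smallest pos >= 69 is 91 -> NA
Op 3: route key 94: none >= 94, wrap to smallest pos 91 -> NA
Op 4: add NB@92 -> ring=[91:NA,92:NB]
Op 5: route key 64: smallest pos >= 64 is 91 -> NA
Op 6: route key 66: smallest pos >= 66 is 91 -> NA
Op 7: add NC@52 -> ring=[52:NC,91:NA,92:NB]
Final route key 28: smallest pos >= 28 is 52 -> NC

Answer: NC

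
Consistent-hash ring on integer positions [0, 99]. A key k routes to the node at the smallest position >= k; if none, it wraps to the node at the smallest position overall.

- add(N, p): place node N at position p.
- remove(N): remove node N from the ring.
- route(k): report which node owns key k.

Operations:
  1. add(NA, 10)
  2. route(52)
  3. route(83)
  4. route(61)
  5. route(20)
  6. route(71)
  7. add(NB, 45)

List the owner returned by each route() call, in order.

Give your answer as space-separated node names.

Answer: NA NA NA NA NA

Derivation:
Op 1: add NA@10 -> ring=[10:NA]
Op 2: route key 52: none >= 52, wrap to smallest pos 10 -> NA
Op 3: route key 83: none >= 83, wrap to smallest pos 10 -> NA
Op 4: route key 61: none >= 61, wrap to smallest pos 10 -> NA
Op 5: route key 20: none >= 20, wrap to smallest pos 10 -> NA
Op 6: route key 71: none >= 71, wrap to smallest pos 10 -> NA
Op 7: add NB@45 -> ring=[10:NA,45:NB]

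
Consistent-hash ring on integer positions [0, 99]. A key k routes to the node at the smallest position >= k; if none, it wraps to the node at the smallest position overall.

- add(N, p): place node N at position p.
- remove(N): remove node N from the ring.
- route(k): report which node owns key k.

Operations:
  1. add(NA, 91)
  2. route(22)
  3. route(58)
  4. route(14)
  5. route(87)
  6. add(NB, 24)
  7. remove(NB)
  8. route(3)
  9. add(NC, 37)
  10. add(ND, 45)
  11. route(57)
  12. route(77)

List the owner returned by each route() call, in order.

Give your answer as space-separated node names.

Op 1: add NA@91 -> ring=[91:NA]
Op 2: route key 22: smallest pos >= 22 is 91 -> NA
Op 3: route key 58: smallest pos >= 58 is 91 -> NA
Op 4: route key 14: smallest pos >= 14 is 91 -> NA
Op 5: route key 87: smallest pos >= 87 is 91 -> NA
Op 6: add NB@24 -> ring=[24:NB,91:NA]
Op 7: remove NB -> ring=[91:NA]
Op 8: route key 3: smallest pos >= 3 is 91 -> NA
Op 9: add NC@37 -> ring=[37:NC,91:NA]
Op 10: add ND@45 -> ring=[37:NC,45:ND,91:NA]
Op 11: route key 57: smallest pos >= 57 is 91 -> NA
Op 12: route key 77: smallest pos >= 77 is 91 -> NA

Answer: NA NA NA NA NA NA NA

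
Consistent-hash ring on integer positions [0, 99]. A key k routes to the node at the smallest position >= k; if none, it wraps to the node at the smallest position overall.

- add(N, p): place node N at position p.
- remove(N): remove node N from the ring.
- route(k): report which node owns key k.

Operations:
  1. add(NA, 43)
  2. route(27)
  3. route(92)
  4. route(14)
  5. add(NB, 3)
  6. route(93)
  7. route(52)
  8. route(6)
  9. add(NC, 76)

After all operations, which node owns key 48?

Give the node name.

Answer: NC

Derivation:
Op 1: add NA@43 -> ring=[43:NA]
Op 2: route key 27: smallest pos >= 27 is 43 -> NA
Op 3: route key 92: none >= 92, wrap to smallest pos 43 -> NA
Op 4: route key 14: smallest pos >= 14 is 43 -> NA
Op 5: add NB@3 -> ring=[3:NB,43:NA]
Op 6: route key 93: none >= 93, wrap to smallest pos 3 -> NB
Op 7: route key 52: none >= 52, wrap to smallest pos 3 -> NB
Op 8: route key 6: smallest pos >= 6 is 43 -> NA
Op 9: add NC@76 -> ring=[3:NB,43:NA,76:NC]
Final route key 48: smallest pos >= 48 is 76 -> NC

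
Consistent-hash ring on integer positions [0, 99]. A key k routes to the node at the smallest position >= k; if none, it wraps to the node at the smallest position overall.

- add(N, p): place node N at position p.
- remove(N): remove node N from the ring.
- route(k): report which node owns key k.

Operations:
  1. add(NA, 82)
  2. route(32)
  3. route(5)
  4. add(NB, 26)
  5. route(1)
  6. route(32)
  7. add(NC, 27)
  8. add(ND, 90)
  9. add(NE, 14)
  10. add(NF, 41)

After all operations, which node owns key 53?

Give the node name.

Op 1: add NA@82 -> ring=[82:NA]
Op 2: route key 32: smallest pos >= 32 is 82 -> NA
Op 3: route key 5: smallest pos >= 5 is 82 -> NA
Op 4: add NB@26 -> ring=[26:NB,82:NA]
Op 5: route key 1: smallest pos >= 1 is 26 -> NB
Op 6: route key 32: smallest pos >= 32 is 82 -> NA
Op 7: add NC@27 -> ring=[26:NB,27:NC,82:NA]
Op 8: add ND@90 -> ring=[26:NB,27:NC,82:NA,90:ND]
Op 9: add NE@14 -> ring=[14:NE,26:NB,27:NC,82:NA,90:ND]
Op 10: add NF@41 -> ring=[14:NE,26:NB,27:NC,41:NF,82:NA,90:ND]
Final route key 53: smallest pos >= 53 is 82 -> NA

Answer: NA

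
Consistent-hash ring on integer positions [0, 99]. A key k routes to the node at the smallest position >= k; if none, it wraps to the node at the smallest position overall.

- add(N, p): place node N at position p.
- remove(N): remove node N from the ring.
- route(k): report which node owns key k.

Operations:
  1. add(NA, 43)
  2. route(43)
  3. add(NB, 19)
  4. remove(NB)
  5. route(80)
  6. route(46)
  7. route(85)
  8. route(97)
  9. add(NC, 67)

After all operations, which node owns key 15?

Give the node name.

Answer: NA

Derivation:
Op 1: add NA@43 -> ring=[43:NA]
Op 2: route key 43: smallest pos >= 43 is 43 -> NA
Op 3: add NB@19 -> ring=[19:NB,43:NA]
Op 4: remove NB -> ring=[43:NA]
Op 5: route key 80: none >= 80, wrap to smallest pos 43 -> NA
Op 6: route key 46: none >= 46, wrap to smallest pos 43 -> NA
Op 7: route key 85: none >= 85, wrap to smallest pos 43 -> NA
Op 8: route key 97: none >= 97, wrap to smallest pos 43 -> NA
Op 9: add NC@67 -> ring=[43:NA,67:NC]
Final route key 15: smallest pos >= 15 is 43 -> NA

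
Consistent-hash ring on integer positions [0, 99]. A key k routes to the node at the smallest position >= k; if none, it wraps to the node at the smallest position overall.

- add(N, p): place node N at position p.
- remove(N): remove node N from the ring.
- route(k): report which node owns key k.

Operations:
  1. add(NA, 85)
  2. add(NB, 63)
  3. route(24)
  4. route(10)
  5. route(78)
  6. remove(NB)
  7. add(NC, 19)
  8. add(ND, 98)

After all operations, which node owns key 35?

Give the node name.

Answer: NA

Derivation:
Op 1: add NA@85 -> ring=[85:NA]
Op 2: add NB@63 -> ring=[63:NB,85:NA]
Op 3: route key 24: smallest pos >= 24 is 63 -> NB
Op 4: route key 10: smallest pos >= 10 is 63 -> NB
Op 5: route key 78: smallest pos >= 78 is 85 -> NA
Op 6: remove NB -> ring=[85:NA]
Op 7: add NC@19 -> ring=[19:NC,85:NA]
Op 8: add ND@98 -> ring=[19:NC,85:NA,98:ND]
Final route key 35: smallest pos >= 35 is 85 -> NA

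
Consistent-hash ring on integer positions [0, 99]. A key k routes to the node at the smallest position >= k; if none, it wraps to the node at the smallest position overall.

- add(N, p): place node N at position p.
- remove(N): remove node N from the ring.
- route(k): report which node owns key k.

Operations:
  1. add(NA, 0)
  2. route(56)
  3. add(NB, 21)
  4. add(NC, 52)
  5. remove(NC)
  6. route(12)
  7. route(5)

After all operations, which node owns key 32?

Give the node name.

Answer: NA

Derivation:
Op 1: add NA@0 -> ring=[0:NA]
Op 2: route key 56: none >= 56, wrap to smallest pos 0 -> NA
Op 3: add NB@21 -> ring=[0:NA,21:NB]
Op 4: add NC@52 -> ring=[0:NA,21:NB,52:NC]
Op 5: remove NC -> ring=[0:NA,21:NB]
Op 6: route key 12: smallest pos >= 12 is 21 -> NB
Op 7: route key 5: smallest pos >= 5 is 21 -> NB
Final route key 32: none >= 32, wrap to smallest pos 0 -> NA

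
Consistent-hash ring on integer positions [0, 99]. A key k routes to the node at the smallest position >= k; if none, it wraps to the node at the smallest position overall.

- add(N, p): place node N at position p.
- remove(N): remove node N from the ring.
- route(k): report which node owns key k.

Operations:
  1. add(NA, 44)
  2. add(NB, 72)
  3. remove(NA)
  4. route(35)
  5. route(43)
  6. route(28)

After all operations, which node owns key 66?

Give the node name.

Answer: NB

Derivation:
Op 1: add NA@44 -> ring=[44:NA]
Op 2: add NB@72 -> ring=[44:NA,72:NB]
Op 3: remove NA -> ring=[72:NB]
Op 4: route key 35: smallest pos >= 35 is 72 -> NB
Op 5: route key 43: smallest pos >= 43 is 72 -> NB
Op 6: route key 28: smallest pos >= 28 is 72 -> NB
Final route key 66: smallest pos >= 66 is 72 -> NB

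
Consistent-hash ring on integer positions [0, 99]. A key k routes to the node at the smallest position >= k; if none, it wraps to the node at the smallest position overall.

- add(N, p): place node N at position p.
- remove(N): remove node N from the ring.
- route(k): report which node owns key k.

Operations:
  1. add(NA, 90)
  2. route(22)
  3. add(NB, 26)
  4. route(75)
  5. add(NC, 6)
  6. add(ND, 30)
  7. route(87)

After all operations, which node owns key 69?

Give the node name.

Op 1: add NA@90 -> ring=[90:NA]
Op 2: route key 22: smallest pos >= 22 is 90 -> NA
Op 3: add NB@26 -> ring=[26:NB,90:NA]
Op 4: route key 75: smallest pos >= 75 is 90 -> NA
Op 5: add NC@6 -> ring=[6:NC,26:NB,90:NA]
Op 6: add ND@30 -> ring=[6:NC,26:NB,30:ND,90:NA]
Op 7: route key 87: smallest pos >= 87 is 90 -> NA
Final route key 69: smallest pos >= 69 is 90 -> NA

Answer: NA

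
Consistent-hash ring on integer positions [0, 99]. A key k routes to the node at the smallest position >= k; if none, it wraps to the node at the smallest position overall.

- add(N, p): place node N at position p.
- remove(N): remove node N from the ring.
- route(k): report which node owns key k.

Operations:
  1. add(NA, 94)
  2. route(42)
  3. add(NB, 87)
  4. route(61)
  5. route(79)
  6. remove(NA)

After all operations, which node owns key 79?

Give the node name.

Answer: NB

Derivation:
Op 1: add NA@94 -> ring=[94:NA]
Op 2: route key 42: smallest pos >= 42 is 94 -> NA
Op 3: add NB@87 -> ring=[87:NB,94:NA]
Op 4: route key 61: smallest pos >= 61 is 87 -> NB
Op 5: route key 79: smallest pos >= 79 is 87 -> NB
Op 6: remove NA -> ring=[87:NB]
Final route key 79: smallest pos >= 79 is 87 -> NB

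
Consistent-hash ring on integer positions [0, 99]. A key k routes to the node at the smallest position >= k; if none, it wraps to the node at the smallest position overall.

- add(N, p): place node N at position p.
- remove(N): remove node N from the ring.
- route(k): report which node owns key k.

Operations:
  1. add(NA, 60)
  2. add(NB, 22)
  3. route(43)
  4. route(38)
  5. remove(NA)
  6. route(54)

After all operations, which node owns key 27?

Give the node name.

Op 1: add NA@60 -> ring=[60:NA]
Op 2: add NB@22 -> ring=[22:NB,60:NA]
Op 3: route key 43: smallest pos >= 43 is 60 -> NA
Op 4: route key 38: smallest pos >= 38 is 60 -> NA
Op 5: remove NA -> ring=[22:NB]
Op 6: route key 54: none >= 54, wrap to smallest pos 22 -> NB
Final route key 27: none >= 27, wrap to smallest pos 22 -> NB

Answer: NB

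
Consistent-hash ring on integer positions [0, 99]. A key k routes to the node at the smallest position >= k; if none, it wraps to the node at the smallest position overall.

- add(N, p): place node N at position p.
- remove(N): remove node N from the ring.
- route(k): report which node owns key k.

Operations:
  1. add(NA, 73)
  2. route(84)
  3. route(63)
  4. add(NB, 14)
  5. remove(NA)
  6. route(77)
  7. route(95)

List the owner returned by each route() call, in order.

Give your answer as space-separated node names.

Answer: NA NA NB NB

Derivation:
Op 1: add NA@73 -> ring=[73:NA]
Op 2: route key 84: none >= 84, wrap to smallest pos 73 -> NA
Op 3: route key 63: smallest pos >= 63 is 73 -> NA
Op 4: add NB@14 -> ring=[14:NB,73:NA]
Op 5: remove NA -> ring=[14:NB]
Op 6: route key 77: none >= 77, wrap to smallest pos 14 -> NB
Op 7: route key 95: none >= 95, wrap to smallest pos 14 -> NB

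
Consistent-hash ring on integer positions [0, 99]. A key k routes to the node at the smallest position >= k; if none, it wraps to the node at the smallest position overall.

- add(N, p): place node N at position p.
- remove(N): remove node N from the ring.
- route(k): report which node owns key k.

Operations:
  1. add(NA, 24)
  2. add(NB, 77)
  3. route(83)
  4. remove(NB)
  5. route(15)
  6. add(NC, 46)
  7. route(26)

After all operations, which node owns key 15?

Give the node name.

Op 1: add NA@24 -> ring=[24:NA]
Op 2: add NB@77 -> ring=[24:NA,77:NB]
Op 3: route key 83: none >= 83, wrap to smallest pos 24 -> NA
Op 4: remove NB -> ring=[24:NA]
Op 5: route key 15: smallest pos >= 15 is 24 -> NA
Op 6: add NC@46 -> ring=[24:NA,46:NC]
Op 7: route key 26: smallest pos >= 26 is 46 -> NC
Final route key 15: smallest pos >= 15 is 24 -> NA

Answer: NA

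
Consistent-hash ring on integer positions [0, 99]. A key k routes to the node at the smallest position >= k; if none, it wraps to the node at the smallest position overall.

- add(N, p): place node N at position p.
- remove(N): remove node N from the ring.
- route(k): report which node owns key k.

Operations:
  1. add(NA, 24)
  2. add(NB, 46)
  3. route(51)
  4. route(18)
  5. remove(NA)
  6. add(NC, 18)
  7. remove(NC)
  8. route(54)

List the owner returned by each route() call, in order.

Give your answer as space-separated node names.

Answer: NA NA NB

Derivation:
Op 1: add NA@24 -> ring=[24:NA]
Op 2: add NB@46 -> ring=[24:NA,46:NB]
Op 3: route key 51: none >= 51, wrap to smallest pos 24 -> NA
Op 4: route key 18: smallest pos >= 18 is 24 -> NA
Op 5: remove NA -> ring=[46:NB]
Op 6: add NC@18 -> ring=[18:NC,46:NB]
Op 7: remove NC -> ring=[46:NB]
Op 8: route key 54: none >= 54, wrap to smallest pos 46 -> NB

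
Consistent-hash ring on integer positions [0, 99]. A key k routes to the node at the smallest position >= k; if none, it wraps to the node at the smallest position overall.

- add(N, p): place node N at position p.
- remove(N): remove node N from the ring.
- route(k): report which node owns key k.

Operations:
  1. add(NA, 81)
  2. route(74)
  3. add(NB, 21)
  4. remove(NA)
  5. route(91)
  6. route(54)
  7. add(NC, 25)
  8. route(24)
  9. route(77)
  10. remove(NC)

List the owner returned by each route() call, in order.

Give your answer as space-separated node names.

Op 1: add NA@81 -> ring=[81:NA]
Op 2: route key 74: smallest pos >= 74 is 81 -> NA
Op 3: add NB@21 -> ring=[21:NB,81:NA]
Op 4: remove NA -> ring=[21:NB]
Op 5: route key 91: none >= 91, wrap to smallest pos 21 -> NB
Op 6: route key 54: none >= 54, wrap to smallest pos 21 -> NB
Op 7: add NC@25 -> ring=[21:NB,25:NC]
Op 8: route key 24: smallest pos >= 24 is 25 -> NC
Op 9: route key 77: none >= 77, wrap to smallest pos 21 -> NB
Op 10: remove NC -> ring=[21:NB]

Answer: NA NB NB NC NB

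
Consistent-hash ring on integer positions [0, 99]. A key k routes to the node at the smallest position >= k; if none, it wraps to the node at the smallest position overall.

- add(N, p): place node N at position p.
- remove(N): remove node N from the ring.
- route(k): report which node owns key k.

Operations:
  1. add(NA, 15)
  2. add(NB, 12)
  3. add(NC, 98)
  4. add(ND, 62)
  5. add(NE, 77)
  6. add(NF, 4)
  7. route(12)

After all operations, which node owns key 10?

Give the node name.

Op 1: add NA@15 -> ring=[15:NA]
Op 2: add NB@12 -> ring=[12:NB,15:NA]
Op 3: add NC@98 -> ring=[12:NB,15:NA,98:NC]
Op 4: add ND@62 -> ring=[12:NB,15:NA,62:ND,98:NC]
Op 5: add NE@77 -> ring=[12:NB,15:NA,62:ND,77:NE,98:NC]
Op 6: add NF@4 -> ring=[4:NF,12:NB,15:NA,62:ND,77:NE,98:NC]
Op 7: route key 12: smallest pos >= 12 is 12 -> NB
Final route key 10: smallest pos >= 10 is 12 -> NB

Answer: NB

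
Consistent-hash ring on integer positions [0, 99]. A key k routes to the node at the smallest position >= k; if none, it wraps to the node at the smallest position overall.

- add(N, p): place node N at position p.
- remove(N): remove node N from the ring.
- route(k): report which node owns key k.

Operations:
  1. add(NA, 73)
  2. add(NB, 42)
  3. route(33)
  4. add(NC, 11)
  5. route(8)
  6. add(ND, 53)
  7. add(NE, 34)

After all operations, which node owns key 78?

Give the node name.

Answer: NC

Derivation:
Op 1: add NA@73 -> ring=[73:NA]
Op 2: add NB@42 -> ring=[42:NB,73:NA]
Op 3: route key 33: smallest pos >= 33 is 42 -> NB
Op 4: add NC@11 -> ring=[11:NC,42:NB,73:NA]
Op 5: route key 8: smallest pos >= 8 is 11 -> NC
Op 6: add ND@53 -> ring=[11:NC,42:NB,53:ND,73:NA]
Op 7: add NE@34 -> ring=[11:NC,34:NE,42:NB,53:ND,73:NA]
Final route key 78: none >= 78, wrap to smallest pos 11 -> NC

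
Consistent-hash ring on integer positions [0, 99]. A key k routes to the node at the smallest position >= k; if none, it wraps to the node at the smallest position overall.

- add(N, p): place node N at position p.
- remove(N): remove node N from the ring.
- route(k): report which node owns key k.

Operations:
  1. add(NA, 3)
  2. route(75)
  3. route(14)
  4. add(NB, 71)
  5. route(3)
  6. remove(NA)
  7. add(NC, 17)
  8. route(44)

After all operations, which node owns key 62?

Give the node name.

Answer: NB

Derivation:
Op 1: add NA@3 -> ring=[3:NA]
Op 2: route key 75: none >= 75, wrap to smallest pos 3 -> NA
Op 3: route key 14: none >= 14, wrap to smallest pos 3 -> NA
Op 4: add NB@71 -> ring=[3:NA,71:NB]
Op 5: route key 3: smallest pos >= 3 is 3 -> NA
Op 6: remove NA -> ring=[71:NB]
Op 7: add NC@17 -> ring=[17:NC,71:NB]
Op 8: route key 44: smallest pos >= 44 is 71 -> NB
Final route key 62: smallest pos >= 62 is 71 -> NB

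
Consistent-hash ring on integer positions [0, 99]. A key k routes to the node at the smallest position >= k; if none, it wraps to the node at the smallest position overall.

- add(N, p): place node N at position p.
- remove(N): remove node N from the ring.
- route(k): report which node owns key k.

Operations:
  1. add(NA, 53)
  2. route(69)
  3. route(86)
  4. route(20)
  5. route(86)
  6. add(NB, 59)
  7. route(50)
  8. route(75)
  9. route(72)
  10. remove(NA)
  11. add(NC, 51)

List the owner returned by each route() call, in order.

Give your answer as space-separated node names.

Answer: NA NA NA NA NA NA NA

Derivation:
Op 1: add NA@53 -> ring=[53:NA]
Op 2: route key 69: none >= 69, wrap to smallest pos 53 -> NA
Op 3: route key 86: none >= 86, wrap to smallest pos 53 -> NA
Op 4: route key 20: smallest pos >= 20 is 53 -> NA
Op 5: route key 86: none >= 86, wrap to smallest pos 53 -> NA
Op 6: add NB@59 -> ring=[53:NA,59:NB]
Op 7: route key 50: smallest pos >= 50 is 53 -> NA
Op 8: route key 75: none >= 75, wrap to smallest pos 53 -> NA
Op 9: route key 72: none >= 72, wrap to smallest pos 53 -> NA
Op 10: remove NA -> ring=[59:NB]
Op 11: add NC@51 -> ring=[51:NC,59:NB]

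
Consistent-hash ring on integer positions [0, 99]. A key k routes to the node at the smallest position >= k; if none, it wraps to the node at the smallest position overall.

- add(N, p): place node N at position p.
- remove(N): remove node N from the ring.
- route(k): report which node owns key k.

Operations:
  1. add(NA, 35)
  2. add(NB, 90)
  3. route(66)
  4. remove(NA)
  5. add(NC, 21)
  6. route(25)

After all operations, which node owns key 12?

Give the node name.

Answer: NC

Derivation:
Op 1: add NA@35 -> ring=[35:NA]
Op 2: add NB@90 -> ring=[35:NA,90:NB]
Op 3: route key 66: smallest pos >= 66 is 90 -> NB
Op 4: remove NA -> ring=[90:NB]
Op 5: add NC@21 -> ring=[21:NC,90:NB]
Op 6: route key 25: smallest pos >= 25 is 90 -> NB
Final route key 12: smallest pos >= 12 is 21 -> NC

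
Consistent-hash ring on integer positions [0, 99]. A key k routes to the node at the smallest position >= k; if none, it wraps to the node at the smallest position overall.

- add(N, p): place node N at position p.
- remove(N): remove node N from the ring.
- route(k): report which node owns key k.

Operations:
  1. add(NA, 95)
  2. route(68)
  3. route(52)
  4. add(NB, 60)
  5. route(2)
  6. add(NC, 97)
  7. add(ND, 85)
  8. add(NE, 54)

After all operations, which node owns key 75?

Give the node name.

Op 1: add NA@95 -> ring=[95:NA]
Op 2: route key 68: smallest pos >= 68 is 95 -> NA
Op 3: route key 52: smallest pos >= 52 is 95 -> NA
Op 4: add NB@60 -> ring=[60:NB,95:NA]
Op 5: route key 2: smallest pos >= 2 is 60 -> NB
Op 6: add NC@97 -> ring=[60:NB,95:NA,97:NC]
Op 7: add ND@85 -> ring=[60:NB,85:ND,95:NA,97:NC]
Op 8: add NE@54 -> ring=[54:NE,60:NB,85:ND,95:NA,97:NC]
Final route key 75: smallest pos >= 75 is 85 -> ND

Answer: ND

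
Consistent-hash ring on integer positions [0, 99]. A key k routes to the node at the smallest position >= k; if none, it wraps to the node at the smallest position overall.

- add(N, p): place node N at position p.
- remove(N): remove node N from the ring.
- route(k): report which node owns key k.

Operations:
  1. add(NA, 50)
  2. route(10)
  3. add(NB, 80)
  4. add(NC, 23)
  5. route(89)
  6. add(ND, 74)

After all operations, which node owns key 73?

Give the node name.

Op 1: add NA@50 -> ring=[50:NA]
Op 2: route key 10: smallest pos >= 10 is 50 -> NA
Op 3: add NB@80 -> ring=[50:NA,80:NB]
Op 4: add NC@23 -> ring=[23:NC,50:NA,80:NB]
Op 5: route key 89: none >= 89, wrap to smallest pos 23 -> NC
Op 6: add ND@74 -> ring=[23:NC,50:NA,74:ND,80:NB]
Final route key 73: smallest pos >= 73 is 74 -> ND

Answer: ND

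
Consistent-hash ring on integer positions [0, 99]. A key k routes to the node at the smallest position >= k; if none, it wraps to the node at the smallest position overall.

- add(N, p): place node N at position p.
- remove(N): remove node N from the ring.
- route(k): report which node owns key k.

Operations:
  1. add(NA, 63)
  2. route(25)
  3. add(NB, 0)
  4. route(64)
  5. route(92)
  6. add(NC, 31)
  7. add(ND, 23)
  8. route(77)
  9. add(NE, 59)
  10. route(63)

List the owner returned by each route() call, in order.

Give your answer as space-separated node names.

Answer: NA NB NB NB NA

Derivation:
Op 1: add NA@63 -> ring=[63:NA]
Op 2: route key 25: smallest pos >= 25 is 63 -> NA
Op 3: add NB@0 -> ring=[0:NB,63:NA]
Op 4: route key 64: none >= 64, wrap to smallest pos 0 -> NB
Op 5: route key 92: none >= 92, wrap to smallest pos 0 -> NB
Op 6: add NC@31 -> ring=[0:NB,31:NC,63:NA]
Op 7: add ND@23 -> ring=[0:NB,23:ND,31:NC,63:NA]
Op 8: route key 77: none >= 77, wrap to smallest pos 0 -> NB
Op 9: add NE@59 -> ring=[0:NB,23:ND,31:NC,59:NE,63:NA]
Op 10: route key 63: smallest pos >= 63 is 63 -> NA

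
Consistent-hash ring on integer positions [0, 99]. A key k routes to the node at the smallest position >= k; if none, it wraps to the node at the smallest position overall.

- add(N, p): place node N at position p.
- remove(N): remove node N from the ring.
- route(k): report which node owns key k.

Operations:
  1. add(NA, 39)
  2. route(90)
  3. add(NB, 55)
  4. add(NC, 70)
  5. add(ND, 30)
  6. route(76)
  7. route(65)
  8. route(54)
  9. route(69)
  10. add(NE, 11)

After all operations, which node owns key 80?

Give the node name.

Op 1: add NA@39 -> ring=[39:NA]
Op 2: route key 90: none >= 90, wrap to smallest pos 39 -> NA
Op 3: add NB@55 -> ring=[39:NA,55:NB]
Op 4: add NC@70 -> ring=[39:NA,55:NB,70:NC]
Op 5: add ND@30 -> ring=[30:ND,39:NA,55:NB,70:NC]
Op 6: route key 76: none >= 76, wrap to smallest pos 30 -> ND
Op 7: route key 65: smallest pos >= 65 is 70 -> NC
Op 8: route key 54: smallest pos >= 54 is 55 -> NB
Op 9: route key 69: smallest pos >= 69 is 70 -> NC
Op 10: add NE@11 -> ring=[11:NE,30:ND,39:NA,55:NB,70:NC]
Final route key 80: none >= 80, wrap to smallest pos 11 -> NE

Answer: NE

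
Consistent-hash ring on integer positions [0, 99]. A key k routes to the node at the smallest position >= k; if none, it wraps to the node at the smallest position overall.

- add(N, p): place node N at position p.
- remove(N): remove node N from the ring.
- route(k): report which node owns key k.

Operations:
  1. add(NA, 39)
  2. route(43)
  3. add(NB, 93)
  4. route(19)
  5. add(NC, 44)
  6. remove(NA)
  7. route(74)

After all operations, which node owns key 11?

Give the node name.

Op 1: add NA@39 -> ring=[39:NA]
Op 2: route key 43: none >= 43, wrap to smallest pos 39 -> NA
Op 3: add NB@93 -> ring=[39:NA,93:NB]
Op 4: route key 19: smallest pos >= 19 is 39 -> NA
Op 5: add NC@44 -> ring=[39:NA,44:NC,93:NB]
Op 6: remove NA -> ring=[44:NC,93:NB]
Op 7: route key 74: smallest pos >= 74 is 93 -> NB
Final route key 11: smallest pos >= 11 is 44 -> NC

Answer: NC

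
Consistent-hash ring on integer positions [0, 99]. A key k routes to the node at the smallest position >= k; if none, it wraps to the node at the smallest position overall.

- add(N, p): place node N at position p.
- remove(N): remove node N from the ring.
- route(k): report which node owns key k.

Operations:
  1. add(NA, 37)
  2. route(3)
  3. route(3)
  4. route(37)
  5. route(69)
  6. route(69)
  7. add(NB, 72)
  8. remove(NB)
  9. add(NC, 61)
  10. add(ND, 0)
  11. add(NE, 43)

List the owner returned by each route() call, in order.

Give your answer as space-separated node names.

Op 1: add NA@37 -> ring=[37:NA]
Op 2: route key 3: smallest pos >= 3 is 37 -> NA
Op 3: route key 3: smallest pos >= 3 is 37 -> NA
Op 4: route key 37: smallest pos >= 37 is 37 -> NA
Op 5: route key 69: none >= 69, wrap to smallest pos 37 -> NA
Op 6: route key 69: none >= 69, wrap to smallest pos 37 -> NA
Op 7: add NB@72 -> ring=[37:NA,72:NB]
Op 8: remove NB -> ring=[37:NA]
Op 9: add NC@61 -> ring=[37:NA,61:NC]
Op 10: add ND@0 -> ring=[0:ND,37:NA,61:NC]
Op 11: add NE@43 -> ring=[0:ND,37:NA,43:NE,61:NC]

Answer: NA NA NA NA NA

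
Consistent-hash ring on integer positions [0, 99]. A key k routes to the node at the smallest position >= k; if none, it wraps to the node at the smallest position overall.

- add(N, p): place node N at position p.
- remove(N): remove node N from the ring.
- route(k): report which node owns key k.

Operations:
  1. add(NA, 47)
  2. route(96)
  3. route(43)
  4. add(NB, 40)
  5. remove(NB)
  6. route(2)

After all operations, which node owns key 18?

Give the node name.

Answer: NA

Derivation:
Op 1: add NA@47 -> ring=[47:NA]
Op 2: route key 96: none >= 96, wrap to smallest pos 47 -> NA
Op 3: route key 43: smallest pos >= 43 is 47 -> NA
Op 4: add NB@40 -> ring=[40:NB,47:NA]
Op 5: remove NB -> ring=[47:NA]
Op 6: route key 2: smallest pos >= 2 is 47 -> NA
Final route key 18: smallest pos >= 18 is 47 -> NA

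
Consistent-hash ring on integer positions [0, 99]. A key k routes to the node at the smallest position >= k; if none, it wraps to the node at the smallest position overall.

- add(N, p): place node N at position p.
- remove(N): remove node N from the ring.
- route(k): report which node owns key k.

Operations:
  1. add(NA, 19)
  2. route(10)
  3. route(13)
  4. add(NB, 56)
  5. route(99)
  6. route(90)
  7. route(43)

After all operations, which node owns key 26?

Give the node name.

Answer: NB

Derivation:
Op 1: add NA@19 -> ring=[19:NA]
Op 2: route key 10: smallest pos >= 10 is 19 -> NA
Op 3: route key 13: smallest pos >= 13 is 19 -> NA
Op 4: add NB@56 -> ring=[19:NA,56:NB]
Op 5: route key 99: none >= 99, wrap to smallest pos 19 -> NA
Op 6: route key 90: none >= 90, wrap to smallest pos 19 -> NA
Op 7: route key 43: smallest pos >= 43 is 56 -> NB
Final route key 26: smallest pos >= 26 is 56 -> NB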